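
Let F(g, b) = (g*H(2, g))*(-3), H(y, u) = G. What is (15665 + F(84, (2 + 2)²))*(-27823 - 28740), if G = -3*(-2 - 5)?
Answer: -586727999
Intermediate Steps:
G = 21 (G = -3*(-7) = 21)
H(y, u) = 21
F(g, b) = -63*g (F(g, b) = (g*21)*(-3) = (21*g)*(-3) = -63*g)
(15665 + F(84, (2 + 2)²))*(-27823 - 28740) = (15665 - 63*84)*(-27823 - 28740) = (15665 - 5292)*(-56563) = 10373*(-56563) = -586727999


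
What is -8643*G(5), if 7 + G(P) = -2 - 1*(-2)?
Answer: 60501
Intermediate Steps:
G(P) = -7 (G(P) = -7 + (-2 - 1*(-2)) = -7 + (-2 + 2) = -7 + 0 = -7)
-8643*G(5) = -8643*(-7) = 60501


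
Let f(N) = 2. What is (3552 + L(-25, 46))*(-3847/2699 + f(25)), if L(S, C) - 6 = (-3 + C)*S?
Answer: 3851133/2699 ≈ 1426.9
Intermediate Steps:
L(S, C) = 6 + S*(-3 + C) (L(S, C) = 6 + (-3 + C)*S = 6 + S*(-3 + C))
(3552 + L(-25, 46))*(-3847/2699 + f(25)) = (3552 + (6 - 3*(-25) + 46*(-25)))*(-3847/2699 + 2) = (3552 + (6 + 75 - 1150))*(-3847*1/2699 + 2) = (3552 - 1069)*(-3847/2699 + 2) = 2483*(1551/2699) = 3851133/2699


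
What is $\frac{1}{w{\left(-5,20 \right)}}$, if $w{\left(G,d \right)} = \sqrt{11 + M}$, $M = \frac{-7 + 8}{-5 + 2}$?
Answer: $\frac{\sqrt{6}}{8} \approx 0.30619$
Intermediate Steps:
$M = - \frac{1}{3}$ ($M = 1 \frac{1}{-3} = 1 \left(- \frac{1}{3}\right) = - \frac{1}{3} \approx -0.33333$)
$w{\left(G,d \right)} = \frac{4 \sqrt{6}}{3}$ ($w{\left(G,d \right)} = \sqrt{11 - \frac{1}{3}} = \sqrt{\frac{32}{3}} = \frac{4 \sqrt{6}}{3}$)
$\frac{1}{w{\left(-5,20 \right)}} = \frac{1}{\frac{4}{3} \sqrt{6}} = \frac{\sqrt{6}}{8}$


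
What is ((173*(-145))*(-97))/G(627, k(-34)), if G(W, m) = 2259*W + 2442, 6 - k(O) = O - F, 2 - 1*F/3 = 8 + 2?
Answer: 486649/283767 ≈ 1.7150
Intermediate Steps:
F = -24 (F = 6 - 3*(8 + 2) = 6 - 3*10 = 6 - 30 = -24)
k(O) = -18 - O (k(O) = 6 - (O - 1*(-24)) = 6 - (O + 24) = 6 - (24 + O) = 6 + (-24 - O) = -18 - O)
G(W, m) = 2442 + 2259*W
((173*(-145))*(-97))/G(627, k(-34)) = ((173*(-145))*(-97))/(2442 + 2259*627) = (-25085*(-97))/(2442 + 1416393) = 2433245/1418835 = 2433245*(1/1418835) = 486649/283767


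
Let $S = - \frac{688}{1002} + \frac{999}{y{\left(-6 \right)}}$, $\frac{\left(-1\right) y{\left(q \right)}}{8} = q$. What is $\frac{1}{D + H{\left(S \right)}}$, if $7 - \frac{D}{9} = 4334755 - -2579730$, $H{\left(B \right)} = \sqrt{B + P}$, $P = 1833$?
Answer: $- \frac{498838100832}{31042845663866956607} - \frac{4 \sqrt{7442183157}}{31042845663866956607} \approx -1.6069 \cdot 10^{-8}$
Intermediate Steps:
$y{\left(q \right)} = - 8 q$
$S = \frac{161329}{8016}$ ($S = - \frac{688}{1002} + \frac{999}{\left(-8\right) \left(-6\right)} = \left(-688\right) \frac{1}{1002} + \frac{999}{48} = - \frac{344}{501} + 999 \cdot \frac{1}{48} = - \frac{344}{501} + \frac{333}{16} = \frac{161329}{8016} \approx 20.126$)
$H{\left(B \right)} = \sqrt{1833 + B}$ ($H{\left(B \right)} = \sqrt{B + 1833} = \sqrt{1833 + B}$)
$D = -62230302$ ($D = 63 - 9 \left(4334755 - -2579730\right) = 63 - 9 \left(4334755 + 2579730\right) = 63 - 62230365 = -62230302$)
$\frac{1}{D + H{\left(S \right)}} = \frac{1}{-62230302 + \sqrt{1833 + \frac{161329}{8016}}} = \frac{1}{-62230302 + \sqrt{\frac{14854657}{8016}}} = \frac{1}{-62230302 + \frac{\sqrt{7442183157}}{2004}}$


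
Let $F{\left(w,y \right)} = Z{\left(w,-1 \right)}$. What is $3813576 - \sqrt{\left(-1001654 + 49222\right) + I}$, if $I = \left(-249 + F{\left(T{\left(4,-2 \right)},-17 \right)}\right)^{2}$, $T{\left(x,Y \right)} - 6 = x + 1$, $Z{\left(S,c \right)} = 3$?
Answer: $3813576 - 2 i \sqrt{222979} \approx 3.8136 \cdot 10^{6} - 944.41 i$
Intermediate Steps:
$T{\left(x,Y \right)} = 7 + x$ ($T{\left(x,Y \right)} = 6 + \left(x + 1\right) = 6 + \left(1 + x\right) = 7 + x$)
$F{\left(w,y \right)} = 3$
$I = 60516$ ($I = \left(-249 + 3\right)^{2} = \left(-246\right)^{2} = 60516$)
$3813576 - \sqrt{\left(-1001654 + 49222\right) + I} = 3813576 - \sqrt{\left(-1001654 + 49222\right) + 60516} = 3813576 - \sqrt{-952432 + 60516} = 3813576 - \sqrt{-891916} = 3813576 - 2 i \sqrt{222979}$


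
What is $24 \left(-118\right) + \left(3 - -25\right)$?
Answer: $-2804$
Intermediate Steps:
$24 \left(-118\right) + \left(3 - -25\right) = -2832 + \left(3 + 25\right) = -2832 + 28 = -2804$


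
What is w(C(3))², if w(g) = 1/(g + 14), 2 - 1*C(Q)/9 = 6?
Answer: 1/484 ≈ 0.0020661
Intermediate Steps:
C(Q) = -36 (C(Q) = 18 - 9*6 = 18 - 54 = -36)
w(g) = 1/(14 + g)
w(C(3))² = (1/(14 - 36))² = (1/(-22))² = (-1/22)² = 1/484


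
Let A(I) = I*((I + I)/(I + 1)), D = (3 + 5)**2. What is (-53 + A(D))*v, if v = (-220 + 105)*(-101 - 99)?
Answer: 21836200/13 ≈ 1.6797e+6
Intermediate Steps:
D = 64 (D = 8**2 = 64)
v = 23000 (v = -115*(-200) = 23000)
A(I) = 2*I**2/(1 + I) (A(I) = I*((2*I)/(1 + I)) = I*(2*I/(1 + I)) = 2*I**2/(1 + I))
(-53 + A(D))*v = (-53 + 2*64**2/(1 + 64))*23000 = (-53 + 2*4096/65)*23000 = (-53 + 2*4096*(1/65))*23000 = (-53 + 8192/65)*23000 = (4747/65)*23000 = 21836200/13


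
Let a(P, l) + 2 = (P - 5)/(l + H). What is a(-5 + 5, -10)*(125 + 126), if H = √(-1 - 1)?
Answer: -19327/51 + 1255*I*√2/102 ≈ -378.96 + 17.4*I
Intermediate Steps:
H = I*√2 (H = √(-2) = I*√2 ≈ 1.4142*I)
a(P, l) = -2 + (-5 + P)/(l + I*√2) (a(P, l) = -2 + (P - 5)/(l + I*√2) = -2 + (-5 + P)/(l + I*√2))
a(-5 + 5, -10)*(125 + 126) = ((-5 + (-5 + 5) - 2*(-10) - 2*I*√2)/(-10 + I*√2))*(125 + 126) = ((-5 + 0 + 20 - 2*I*√2)/(-10 + I*√2))*251 = ((15 - 2*I*√2)/(-10 + I*√2))*251 = 251*(15 - 2*I*√2)/(-10 + I*√2)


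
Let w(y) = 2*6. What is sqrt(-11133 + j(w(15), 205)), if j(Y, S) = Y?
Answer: I*sqrt(11121) ≈ 105.46*I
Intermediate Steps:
w(y) = 12
sqrt(-11133 + j(w(15), 205)) = sqrt(-11133 + 12) = sqrt(-11121) = I*sqrt(11121)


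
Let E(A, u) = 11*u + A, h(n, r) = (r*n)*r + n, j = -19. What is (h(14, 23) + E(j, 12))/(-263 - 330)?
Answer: -7533/593 ≈ -12.703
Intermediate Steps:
h(n, r) = n + n*r² (h(n, r) = (n*r)*r + n = n*r² + n = n + n*r²)
E(A, u) = A + 11*u
(h(14, 23) + E(j, 12))/(-263 - 330) = (14*(1 + 23²) + (-19 + 11*12))/(-263 - 330) = (14*(1 + 529) + (-19 + 132))/(-593) = (14*530 + 113)*(-1/593) = (7420 + 113)*(-1/593) = 7533*(-1/593) = -7533/593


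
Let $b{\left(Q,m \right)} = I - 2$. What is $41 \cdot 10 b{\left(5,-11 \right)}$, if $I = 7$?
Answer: $2050$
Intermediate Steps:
$b{\left(Q,m \right)} = 5$ ($b{\left(Q,m \right)} = 7 - 2 = 5$)
$41 \cdot 10 b{\left(5,-11 \right)} = 41 \cdot 10 \cdot 5 = 410 \cdot 5 = 2050$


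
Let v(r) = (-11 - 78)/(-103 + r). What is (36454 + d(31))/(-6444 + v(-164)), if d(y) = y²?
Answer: -112245/19331 ≈ -5.8065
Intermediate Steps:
v(r) = -89/(-103 + r)
(36454 + d(31))/(-6444 + v(-164)) = (36454 + 31²)/(-6444 - 89/(-103 - 164)) = (36454 + 961)/(-6444 - 89/(-267)) = 37415/(-6444 - 89*(-1/267)) = 37415/(-6444 + ⅓) = 37415/(-19331/3) = 37415*(-3/19331) = -112245/19331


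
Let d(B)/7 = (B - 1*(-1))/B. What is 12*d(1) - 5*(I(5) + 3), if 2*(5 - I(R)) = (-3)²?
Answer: 301/2 ≈ 150.50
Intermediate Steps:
I(R) = ½ (I(R) = 5 - ½*(-3)² = 5 - ½*9 = 5 - 9/2 = ½)
d(B) = 7*(1 + B)/B (d(B) = 7*((B - 1*(-1))/B) = 7*((B + 1)/B) = 7*((1 + B)/B) = 7*(1 + B)/B)
12*d(1) - 5*(I(5) + 3) = 12*(7 + 7/1) - 5*(½ + 3) = 12*(7 + 7*1) - 5*7/2 = 12*(7 + 7) - 35/2 = 12*14 - 35/2 = 168 - 35/2 = 301/2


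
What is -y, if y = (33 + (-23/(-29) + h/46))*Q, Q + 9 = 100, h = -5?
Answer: -4089085/1334 ≈ -3065.3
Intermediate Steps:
Q = 91 (Q = -9 + 100 = 91)
y = 4089085/1334 (y = (33 + (-23/(-29) - 5/46))*91 = (33 + (-23*(-1/29) - 5*1/46))*91 = (33 + (23/29 - 5/46))*91 = (33 + 913/1334)*91 = (44935/1334)*91 = 4089085/1334 ≈ 3065.3)
-y = -1*4089085/1334 = -4089085/1334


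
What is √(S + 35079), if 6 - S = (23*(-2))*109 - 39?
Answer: √40138 ≈ 200.34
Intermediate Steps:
S = 5059 (S = 6 - ((23*(-2))*109 - 39) = 6 - (-46*109 - 39) = 6 - (-5014 - 39) = 6 - 1*(-5053) = 6 + 5053 = 5059)
√(S + 35079) = √(5059 + 35079) = √40138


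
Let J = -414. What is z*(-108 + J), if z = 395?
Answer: -206190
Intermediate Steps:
z*(-108 + J) = 395*(-108 - 414) = 395*(-522) = -206190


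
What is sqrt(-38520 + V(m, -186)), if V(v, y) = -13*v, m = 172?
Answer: 2*I*sqrt(10189) ≈ 201.88*I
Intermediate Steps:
sqrt(-38520 + V(m, -186)) = sqrt(-38520 - 13*172) = sqrt(-38520 - 2236) = sqrt(-40756) = 2*I*sqrt(10189)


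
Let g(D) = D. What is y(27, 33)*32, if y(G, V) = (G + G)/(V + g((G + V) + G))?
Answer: 72/5 ≈ 14.400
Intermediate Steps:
y(G, V) = 2*G/(2*G + 2*V) (y(G, V) = (G + G)/(V + ((G + V) + G)) = (2*G)/(V + (V + 2*G)) = (2*G)/(2*G + 2*V) = 2*G/(2*G + 2*V))
y(27, 33)*32 = (27/(27 + 33))*32 = (27/60)*32 = (27*(1/60))*32 = (9/20)*32 = 72/5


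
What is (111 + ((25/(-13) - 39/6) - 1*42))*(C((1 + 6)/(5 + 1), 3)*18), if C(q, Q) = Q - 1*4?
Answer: -14175/13 ≈ -1090.4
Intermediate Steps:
C(q, Q) = -4 + Q (C(q, Q) = Q - 4 = -4 + Q)
(111 + ((25/(-13) - 39/6) - 1*42))*(C((1 + 6)/(5 + 1), 3)*18) = (111 + ((25/(-13) - 39/6) - 1*42))*((-4 + 3)*18) = (111 + ((25*(-1/13) - 39*⅙) - 42))*(-1*18) = (111 + ((-25/13 - 13/2) - 42))*(-18) = (111 + (-219/26 - 42))*(-18) = (111 - 1311/26)*(-18) = (1575/26)*(-18) = -14175/13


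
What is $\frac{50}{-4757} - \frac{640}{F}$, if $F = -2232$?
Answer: $\frac{366610}{1327203} \approx 0.27623$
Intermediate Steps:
$\frac{50}{-4757} - \frac{640}{F} = \frac{50}{-4757} - \frac{640}{-2232} = 50 \left(- \frac{1}{4757}\right) - - \frac{80}{279} = - \frac{50}{4757} + \frac{80}{279} = \frac{366610}{1327203}$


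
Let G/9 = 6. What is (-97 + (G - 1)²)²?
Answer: 7354944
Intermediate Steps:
G = 54 (G = 9*6 = 54)
(-97 + (G - 1)²)² = (-97 + (54 - 1)²)² = (-97 + 53²)² = (-97 + 2809)² = 2712² = 7354944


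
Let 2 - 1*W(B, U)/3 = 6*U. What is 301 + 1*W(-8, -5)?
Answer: 397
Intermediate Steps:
W(B, U) = 6 - 18*U
301 + 1*W(-8, -5) = 301 + 1*(6 - 18*(-5)) = 301 + 1*(6 + 90) = 301 + 1*96 = 301 + 96 = 397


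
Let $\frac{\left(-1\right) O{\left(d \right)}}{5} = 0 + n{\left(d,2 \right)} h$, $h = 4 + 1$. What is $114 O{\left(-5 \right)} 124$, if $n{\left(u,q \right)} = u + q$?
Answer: $1060200$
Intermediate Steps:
$n{\left(u,q \right)} = q + u$
$h = 5$
$O{\left(d \right)} = -50 - 25 d$ ($O{\left(d \right)} = - 5 \left(0 + \left(2 + d\right) 5\right) = - 5 \left(0 + \left(10 + 5 d\right)\right) = - 5 \left(10 + 5 d\right) = -50 - 25 d$)
$114 O{\left(-5 \right)} 124 = 114 \left(-50 - -125\right) 124 = 114 \left(-50 + 125\right) 124 = 114 \cdot 75 \cdot 124 = 8550 \cdot 124 = 1060200$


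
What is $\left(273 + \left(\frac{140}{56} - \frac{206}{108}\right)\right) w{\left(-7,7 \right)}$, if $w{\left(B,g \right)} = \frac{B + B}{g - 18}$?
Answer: $\frac{103418}{297} \approx 348.21$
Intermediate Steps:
$w{\left(B,g \right)} = \frac{2 B}{-18 + g}$
$\left(273 + \left(\frac{140}{56} - \frac{206}{108}\right)\right) w{\left(-7,7 \right)} = \left(273 + \left(\frac{140}{56} - \frac{206}{108}\right)\right) 2 \left(-7\right) \frac{1}{-18 + 7} = \left(273 + \left(140 \cdot \frac{1}{56} - \frac{103}{54}\right)\right) 2 \left(-7\right) \frac{1}{-11} = \left(273 + \left(\frac{5}{2} - \frac{103}{54}\right)\right) 2 \left(-7\right) \left(- \frac{1}{11}\right) = \left(273 + \frac{16}{27}\right) \frac{14}{11} = \frac{7387}{27} \cdot \frac{14}{11} = \frac{103418}{297}$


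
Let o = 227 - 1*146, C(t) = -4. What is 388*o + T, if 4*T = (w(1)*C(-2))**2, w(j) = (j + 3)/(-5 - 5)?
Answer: 785716/25 ≈ 31429.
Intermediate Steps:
w(j) = -3/10 - j/10 (w(j) = (3 + j)/(-10) = (3 + j)*(-1/10) = -3/10 - j/10)
o = 81 (o = 227 - 146 = 81)
T = 16/25 (T = ((-3/10 - 1/10*1)*(-4))**2/4 = ((-3/10 - 1/10)*(-4))**2/4 = (-2/5*(-4))**2/4 = (8/5)**2/4 = (1/4)*(64/25) = 16/25 ≈ 0.64000)
388*o + T = 388*81 + 16/25 = 31428 + 16/25 = 785716/25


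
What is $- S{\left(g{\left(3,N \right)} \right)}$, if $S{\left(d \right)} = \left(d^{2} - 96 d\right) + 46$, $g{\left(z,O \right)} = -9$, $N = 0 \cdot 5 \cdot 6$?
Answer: $-991$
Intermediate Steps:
$N = 0$ ($N = 0 \cdot 6 = 0$)
$S{\left(d \right)} = 46 + d^{2} - 96 d$
$- S{\left(g{\left(3,N \right)} \right)} = - (46 + \left(-9\right)^{2} - -864) = - (46 + 81 + 864) = \left(-1\right) 991 = -991$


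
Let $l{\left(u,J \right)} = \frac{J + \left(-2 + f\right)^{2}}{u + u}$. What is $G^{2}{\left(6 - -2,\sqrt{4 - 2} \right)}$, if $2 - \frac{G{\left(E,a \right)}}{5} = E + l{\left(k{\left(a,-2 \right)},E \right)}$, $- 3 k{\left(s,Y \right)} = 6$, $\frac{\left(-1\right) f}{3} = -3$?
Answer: $\frac{27225}{16} \approx 1701.6$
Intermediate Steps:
$f = 9$ ($f = \left(-3\right) \left(-3\right) = 9$)
$k{\left(s,Y \right)} = -2$ ($k{\left(s,Y \right)} = \left(- \frac{1}{3}\right) 6 = -2$)
$l{\left(u,J \right)} = \frac{49 + J}{2 u}$ ($l{\left(u,J \right)} = \frac{J + \left(-2 + 9\right)^{2}}{u + u} = \frac{J + 7^{2}}{2 u} = \left(J + 49\right) \frac{1}{2 u} = \left(49 + J\right) \frac{1}{2 u} = \frac{49 + J}{2 u}$)
$G{\left(E,a \right)} = \frac{285}{4} - \frac{15 E}{4}$ ($G{\left(E,a \right)} = 10 - 5 \left(E + \frac{49 + E}{2 \left(-2\right)}\right) = 10 - 5 \left(E + \frac{1}{2} \left(- \frac{1}{2}\right) \left(49 + E\right)\right) = 10 - 5 \left(E - \left(\frac{49}{4} + \frac{E}{4}\right)\right) = 10 - 5 \left(- \frac{49}{4} + \frac{3 E}{4}\right) = 10 - \left(- \frac{245}{4} + \frac{15 E}{4}\right) = \frac{285}{4} - \frac{15 E}{4}$)
$G^{2}{\left(6 - -2,\sqrt{4 - 2} \right)} = \left(\frac{285}{4} - \frac{15 \left(6 - -2\right)}{4}\right)^{2} = \left(\frac{285}{4} - \frac{15 \left(6 + 2\right)}{4}\right)^{2} = \left(\frac{285}{4} - 30\right)^{2} = \left(\frac{165}{4}\right)^{2} = \frac{27225}{16}$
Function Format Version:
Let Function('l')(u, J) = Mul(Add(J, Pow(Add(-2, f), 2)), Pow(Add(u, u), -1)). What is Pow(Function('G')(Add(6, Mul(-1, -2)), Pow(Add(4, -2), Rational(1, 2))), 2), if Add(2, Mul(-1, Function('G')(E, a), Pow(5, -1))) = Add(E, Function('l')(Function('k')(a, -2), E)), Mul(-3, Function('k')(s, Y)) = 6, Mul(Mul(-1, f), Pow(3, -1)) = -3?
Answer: Rational(27225, 16) ≈ 1701.6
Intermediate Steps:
f = 9 (f = Mul(-3, -3) = 9)
Function('k')(s, Y) = -2 (Function('k')(s, Y) = Mul(Rational(-1, 3), 6) = -2)
Function('l')(u, J) = Mul(Rational(1, 2), Pow(u, -1), Add(49, J)) (Function('l')(u, J) = Mul(Add(J, Pow(Add(-2, 9), 2)), Pow(Add(u, u), -1)) = Mul(Add(J, Pow(7, 2)), Pow(Mul(2, u), -1)) = Mul(Add(J, 49), Mul(Rational(1, 2), Pow(u, -1))) = Mul(Add(49, J), Mul(Rational(1, 2), Pow(u, -1))) = Mul(Rational(1, 2), Pow(u, -1), Add(49, J)))
Function('G')(E, a) = Add(Rational(285, 4), Mul(Rational(-15, 4), E)) (Function('G')(E, a) = Add(10, Mul(-5, Add(E, Mul(Rational(1, 2), Pow(-2, -1), Add(49, E))))) = Add(10, Mul(-5, Add(E, Mul(Rational(1, 2), Rational(-1, 2), Add(49, E))))) = Add(10, Mul(-5, Add(E, Add(Rational(-49, 4), Mul(Rational(-1, 4), E))))) = Add(10, Mul(-5, Add(Rational(-49, 4), Mul(Rational(3, 4), E)))) = Add(10, Add(Rational(245, 4), Mul(Rational(-15, 4), E))) = Add(Rational(285, 4), Mul(Rational(-15, 4), E)))
Pow(Function('G')(Add(6, Mul(-1, -2)), Pow(Add(4, -2), Rational(1, 2))), 2) = Pow(Add(Rational(285, 4), Mul(Rational(-15, 4), Add(6, Mul(-1, -2)))), 2) = Pow(Add(Rational(285, 4), Mul(Rational(-15, 4), Add(6, 2))), 2) = Pow(Add(Rational(285, 4), Mul(Rational(-15, 4), 8)), 2) = Pow(Add(Rational(285, 4), -30), 2) = Pow(Rational(165, 4), 2) = Rational(27225, 16)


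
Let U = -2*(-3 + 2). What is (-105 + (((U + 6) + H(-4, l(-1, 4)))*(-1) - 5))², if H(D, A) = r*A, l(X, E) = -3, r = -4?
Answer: 16900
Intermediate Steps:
H(D, A) = -4*A
U = 2 (U = -2*(-1) = 2)
(-105 + (((U + 6) + H(-4, l(-1, 4)))*(-1) - 5))² = (-105 + (((2 + 6) - 4*(-3))*(-1) - 5))² = (-105 + ((8 + 12)*(-1) - 5))² = (-105 + (20*(-1) - 5))² = (-105 + (-20 - 5))² = (-105 - 25)² = (-130)² = 16900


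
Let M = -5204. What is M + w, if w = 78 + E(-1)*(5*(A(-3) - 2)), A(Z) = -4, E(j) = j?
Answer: -5096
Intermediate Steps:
w = 108 (w = 78 - 5*(-4 - 2) = 78 - 5*(-6) = 78 - 1*(-30) = 78 + 30 = 108)
M + w = -5204 + 108 = -5096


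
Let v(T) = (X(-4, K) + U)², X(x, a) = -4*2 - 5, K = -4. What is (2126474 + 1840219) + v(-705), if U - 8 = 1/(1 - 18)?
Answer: 1146381673/289 ≈ 3.9667e+6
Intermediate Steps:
X(x, a) = -13 (X(x, a) = -8 - 5 = -13)
U = 135/17 (U = 8 + 1/(1 - 18) = 8 + 1/(-17) = 8 - 1/17 = 135/17 ≈ 7.9412)
v(T) = 7396/289 (v(T) = (-13 + 135/17)² = (-86/17)² = 7396/289)
(2126474 + 1840219) + v(-705) = (2126474 + 1840219) + 7396/289 = 3966693 + 7396/289 = 1146381673/289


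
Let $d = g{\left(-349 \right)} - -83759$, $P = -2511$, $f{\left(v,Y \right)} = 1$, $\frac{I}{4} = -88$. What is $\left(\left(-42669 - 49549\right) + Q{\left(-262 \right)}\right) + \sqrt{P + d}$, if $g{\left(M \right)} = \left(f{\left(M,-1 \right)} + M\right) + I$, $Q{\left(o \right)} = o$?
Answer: $-92480 + 2 \sqrt{20137} \approx -92196.0$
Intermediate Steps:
$I = -352$ ($I = 4 \left(-88\right) = -352$)
$g{\left(M \right)} = -351 + M$ ($g{\left(M \right)} = \left(1 + M\right) - 352 = -351 + M$)
$d = 83059$ ($d = \left(-351 - 349\right) - -83759 = -700 + 83759 = 83059$)
$\left(\left(-42669 - 49549\right) + Q{\left(-262 \right)}\right) + \sqrt{P + d} = \left(\left(-42669 - 49549\right) - 262\right) + \sqrt{-2511 + 83059} = \left(-92218 - 262\right) + \sqrt{80548} = -92480 + 2 \sqrt{20137}$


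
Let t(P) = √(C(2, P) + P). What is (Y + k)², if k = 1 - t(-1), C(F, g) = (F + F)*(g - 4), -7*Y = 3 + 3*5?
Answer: -908/49 + 22*I*√21/7 ≈ -18.531 + 14.402*I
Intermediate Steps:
Y = -18/7 (Y = -(3 + 3*5)/7 = -(3 + 15)/7 = -⅐*18 = -18/7 ≈ -2.5714)
C(F, g) = 2*F*(-4 + g) (C(F, g) = (2*F)*(-4 + g) = 2*F*(-4 + g))
t(P) = √(-16 + 5*P) (t(P) = √(2*2*(-4 + P) + P) = √((-16 + 4*P) + P) = √(-16 + 5*P))
k = 1 - I*√21 (k = 1 - √(-16 + 5*(-1)) = 1 - √(-16 - 5) = 1 - √(-21) = 1 - I*√21 ≈ 1.0 - 4.5826*I)
(Y + k)² = (-18/7 + (1 - I*√21))² = (-11/7 - I*√21)²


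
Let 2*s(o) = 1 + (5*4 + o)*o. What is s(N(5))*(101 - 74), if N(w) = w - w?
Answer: 27/2 ≈ 13.500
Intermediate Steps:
N(w) = 0
s(o) = ½ + o*(20 + o)/2 (s(o) = (1 + (5*4 + o)*o)/2 = (1 + (20 + o)*o)/2 = (1 + o*(20 + o))/2 = ½ + o*(20 + o)/2)
s(N(5))*(101 - 74) = (½ + (½)*0² + 10*0)*(101 - 74) = (½ + (½)*0 + 0)*27 = (½ + 0 + 0)*27 = (½)*27 = 27/2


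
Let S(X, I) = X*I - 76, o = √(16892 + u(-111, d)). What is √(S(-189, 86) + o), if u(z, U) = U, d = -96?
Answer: √(-16330 + 2*√4199) ≈ 127.28*I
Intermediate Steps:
o = 2*√4199 (o = √(16892 - 96) = √16796 = 2*√4199 ≈ 129.60)
S(X, I) = -76 + I*X (S(X, I) = I*X - 76 = -76 + I*X)
√(S(-189, 86) + o) = √((-76 + 86*(-189)) + 2*√4199) = √((-76 - 16254) + 2*√4199) = √(-16330 + 2*√4199)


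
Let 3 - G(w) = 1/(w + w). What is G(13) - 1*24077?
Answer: -625925/26 ≈ -24074.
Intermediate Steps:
G(w) = 3 - 1/(2*w) (G(w) = 3 - 1/(w + w) = 3 - 1/(2*w))
G(13) - 1*24077 = (3 - ½/13) - 1*24077 = (3 - ½*1/13) - 24077 = (3 - 1/26) - 24077 = 77/26 - 24077 = -625925/26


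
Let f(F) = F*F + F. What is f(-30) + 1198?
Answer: 2068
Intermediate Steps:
f(F) = F + F² (f(F) = F² + F = F + F²)
f(-30) + 1198 = -30*(1 - 30) + 1198 = -30*(-29) + 1198 = 870 + 1198 = 2068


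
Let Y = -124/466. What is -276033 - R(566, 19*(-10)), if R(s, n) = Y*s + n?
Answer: -64236327/233 ≈ -2.7569e+5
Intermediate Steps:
Y = -62/233 (Y = -124*1/466 = -62/233 ≈ -0.26609)
R(s, n) = n - 62*s/233 (R(s, n) = -62*s/233 + n = n - 62*s/233)
-276033 - R(566, 19*(-10)) = -276033 - (19*(-10) - 62/233*566) = -276033 - (-190 - 35092/233) = -276033 - 1*(-79362/233) = -276033 + 79362/233 = -64236327/233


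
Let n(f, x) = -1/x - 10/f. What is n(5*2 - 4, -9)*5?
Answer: -70/9 ≈ -7.7778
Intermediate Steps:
n(5*2 - 4, -9)*5 = (-1/(-9) - 10/(5*2 - 4))*5 = (-1*(-⅑) - 10/(10 - 4))*5 = (⅑ - 10/6)*5 = (⅑ - 10*⅙)*5 = (⅑ - 5/3)*5 = -14/9*5 = -70/9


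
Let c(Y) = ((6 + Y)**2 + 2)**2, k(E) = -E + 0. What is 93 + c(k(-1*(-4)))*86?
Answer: 3189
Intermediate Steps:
k(E) = -E
c(Y) = (2 + (6 + Y)**2)**2
93 + c(k(-1*(-4)))*86 = 93 + (2 + (6 - (-1)*(-4))**2)**2*86 = 93 + (2 + (6 - 1*4)**2)**2*86 = 93 + (2 + (6 - 4)**2)**2*86 = 93 + (2 + 2**2)**2*86 = 93 + (2 + 4)**2*86 = 93 + 6**2*86 = 93 + 36*86 = 93 + 3096 = 3189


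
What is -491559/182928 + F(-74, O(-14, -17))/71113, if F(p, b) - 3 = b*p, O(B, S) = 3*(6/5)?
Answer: -58340697337/21680931440 ≈ -2.6909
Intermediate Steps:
O(B, S) = 18/5 (O(B, S) = 3*(6*(1/5)) = 3*(6/5) = 18/5)
F(p, b) = 3 + b*p
-491559/182928 + F(-74, O(-14, -17))/71113 = -491559/182928 + (3 + (18/5)*(-74))/71113 = -491559*1/182928 + (3 - 1332/5)*(1/71113) = -163853/60976 - 1317/5*1/71113 = -163853/60976 - 1317/355565 = -58340697337/21680931440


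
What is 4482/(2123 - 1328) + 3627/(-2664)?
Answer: 335429/78440 ≈ 4.2762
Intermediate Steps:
4482/(2123 - 1328) + 3627/(-2664) = 4482/795 + 3627*(-1/2664) = 4482*(1/795) - 403/296 = 1494/265 - 403/296 = 335429/78440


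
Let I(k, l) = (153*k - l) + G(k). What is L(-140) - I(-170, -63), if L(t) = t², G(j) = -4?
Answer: 45551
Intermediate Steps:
I(k, l) = -4 - l + 153*k (I(k, l) = (153*k - l) - 4 = (-l + 153*k) - 4 = -4 - l + 153*k)
L(-140) - I(-170, -63) = (-140)² - (-4 - 1*(-63) + 153*(-170)) = 19600 - (-4 + 63 - 26010) = 19600 - 1*(-25951) = 19600 + 25951 = 45551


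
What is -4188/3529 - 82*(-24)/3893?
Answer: -9358812/13738397 ≈ -0.68122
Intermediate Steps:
-4188/3529 - 82*(-24)/3893 = -4188*1/3529 + 1968*(1/3893) = -4188/3529 + 1968/3893 = -9358812/13738397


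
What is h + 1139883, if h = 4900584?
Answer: 6040467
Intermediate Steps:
h + 1139883 = 4900584 + 1139883 = 6040467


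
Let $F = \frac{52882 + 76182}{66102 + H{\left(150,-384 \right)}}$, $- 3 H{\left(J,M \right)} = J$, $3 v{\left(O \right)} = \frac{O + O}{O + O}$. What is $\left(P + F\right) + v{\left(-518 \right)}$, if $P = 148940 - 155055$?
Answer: $- \frac{302817674}{49539} \approx -6112.7$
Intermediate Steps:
$v{\left(O \right)} = \frac{1}{3}$ ($v{\left(O \right)} = \frac{\left(O + O\right) \frac{1}{O + O}}{3} = \frac{2 O \frac{1}{2 O}}{3} = \frac{1}{3} \cdot 1 = \frac{1}{3}$)
$H{\left(J,M \right)} = - \frac{J}{3}$
$P = -6115$
$F = \frac{32266}{16513}$ ($F = \frac{52882 + 76182}{66102 - 50} = \frac{129064}{66102 - 50} = \frac{129064}{66052} = 129064 \cdot \frac{1}{66052} = \frac{32266}{16513} \approx 1.954$)
$\left(P + F\right) + v{\left(-518 \right)} = \left(-6115 + \frac{32266}{16513}\right) + \frac{1}{3} = - \frac{100944729}{16513} + \frac{1}{3} = - \frac{302817674}{49539}$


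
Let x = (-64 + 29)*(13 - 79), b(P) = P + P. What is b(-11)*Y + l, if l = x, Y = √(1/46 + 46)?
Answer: 2310 - 11*√97382/23 ≈ 2160.8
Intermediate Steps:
b(P) = 2*P
Y = √97382/46 (Y = √(1/46 + 46) = √(2117/46) = √97382/46 ≈ 6.7839)
x = 2310 (x = -35*(-66) = 2310)
l = 2310
b(-11)*Y + l = (2*(-11))*(√97382/46) + 2310 = -11*√97382/23 + 2310 = 2310 - 11*√97382/23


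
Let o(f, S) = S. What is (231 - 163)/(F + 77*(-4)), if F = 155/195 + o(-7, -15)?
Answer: -1326/6283 ≈ -0.21105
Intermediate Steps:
F = -554/39 (F = 155/195 - 15 = 155*(1/195) - 15 = 31/39 - 15 = -554/39 ≈ -14.205)
(231 - 163)/(F + 77*(-4)) = (231 - 163)/(-554/39 + 77*(-4)) = 68/(-554/39 - 308) = 68/(-12566/39) = 68*(-39/12566) = -1326/6283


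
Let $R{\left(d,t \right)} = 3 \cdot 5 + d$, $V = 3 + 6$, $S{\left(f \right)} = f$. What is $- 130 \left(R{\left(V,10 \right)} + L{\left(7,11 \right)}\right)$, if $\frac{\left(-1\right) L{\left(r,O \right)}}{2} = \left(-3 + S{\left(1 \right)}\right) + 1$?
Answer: $-3380$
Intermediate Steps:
$V = 9$
$R{\left(d,t \right)} = 15 + d$
$L{\left(r,O \right)} = 2$ ($L{\left(r,O \right)} = - 2 \left(\left(-3 + 1\right) + 1\right) = - 2 \left(-2 + 1\right) = \left(-2\right) \left(-1\right) = 2$)
$- 130 \left(R{\left(V,10 \right)} + L{\left(7,11 \right)}\right) = - 130 \left(\left(15 + 9\right) + 2\right) = - 130 \left(24 + 2\right) = \left(-130\right) 26 = -3380$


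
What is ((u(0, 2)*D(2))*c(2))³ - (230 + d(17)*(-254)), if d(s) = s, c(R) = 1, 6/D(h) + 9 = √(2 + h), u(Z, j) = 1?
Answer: 1401968/343 ≈ 4087.4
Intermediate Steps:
D(h) = 6/(-9 + √(2 + h))
((u(0, 2)*D(2))*c(2))³ - (230 + d(17)*(-254)) = ((1*(6/(-9 + √(2 + 2))))*1)³ - (230 + 17*(-254)) = ((1*(6/(-9 + √4)))*1)³ - (230 - 4318) = ((1*(6/(-9 + 2)))*1)³ - 1*(-4088) = ((1*(6/(-7)))*1)³ + 4088 = ((1*(6*(-⅐)))*1)³ + 4088 = ((1*(-6/7))*1)³ + 4088 = (-6/7*1)³ + 4088 = (-6/7)³ + 4088 = -216/343 + 4088 = 1401968/343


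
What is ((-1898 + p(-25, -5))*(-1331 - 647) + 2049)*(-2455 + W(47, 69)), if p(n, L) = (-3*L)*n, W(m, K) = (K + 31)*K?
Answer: 19993801135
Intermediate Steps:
W(m, K) = K*(31 + K) (W(m, K) = (31 + K)*K = K*(31 + K))
p(n, L) = -3*L*n
((-1898 + p(-25, -5))*(-1331 - 647) + 2049)*(-2455 + W(47, 69)) = ((-1898 - 3*(-5)*(-25))*(-1331 - 647) + 2049)*(-2455 + 69*(31 + 69)) = ((-1898 - 375)*(-1978) + 2049)*(-2455 + 69*100) = (-2273*(-1978) + 2049)*(-2455 + 6900) = (4495994 + 2049)*4445 = 4498043*4445 = 19993801135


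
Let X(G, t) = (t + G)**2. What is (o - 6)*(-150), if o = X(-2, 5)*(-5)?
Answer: 7650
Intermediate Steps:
X(G, t) = (G + t)**2
o = -45 (o = (-2 + 5)**2*(-5) = 3**2*(-5) = 9*(-5) = -45)
(o - 6)*(-150) = (-45 - 6)*(-150) = -51*(-150) = 7650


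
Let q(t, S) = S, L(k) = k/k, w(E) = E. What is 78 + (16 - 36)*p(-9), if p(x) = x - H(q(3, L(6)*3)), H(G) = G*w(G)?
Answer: 438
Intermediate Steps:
L(k) = 1
H(G) = G**2 (H(G) = G*G = G**2)
p(x) = -9 + x (p(x) = x - (1*3)**2 = x - 1*3**2 = x - 1*9 = x - 9 = -9 + x)
78 + (16 - 36)*p(-9) = 78 + (16 - 36)*(-9 - 9) = 78 - 20*(-18) = 78 + 360 = 438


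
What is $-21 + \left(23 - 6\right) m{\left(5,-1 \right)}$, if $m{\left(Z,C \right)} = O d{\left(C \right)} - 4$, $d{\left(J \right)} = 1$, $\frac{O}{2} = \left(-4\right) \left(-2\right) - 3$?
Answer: $81$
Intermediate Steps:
$O = 10$ ($O = 2 \left(\left(-4\right) \left(-2\right) - 3\right) = 2 \left(8 - 3\right) = 2 \cdot 5 = 10$)
$m{\left(Z,C \right)} = 6$ ($m{\left(Z,C \right)} = 10 \cdot 1 - 4 = 10 - 4 = 6$)
$-21 + \left(23 - 6\right) m{\left(5,-1 \right)} = -21 + \left(23 - 6\right) 6 = -21 + 17 \cdot 6 = -21 + 102 = 81$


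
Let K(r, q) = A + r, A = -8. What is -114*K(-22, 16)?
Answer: 3420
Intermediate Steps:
K(r, q) = -8 + r
-114*K(-22, 16) = -114*(-8 - 22) = -114*(-30) = 3420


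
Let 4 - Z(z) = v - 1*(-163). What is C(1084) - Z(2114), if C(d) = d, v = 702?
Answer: 1945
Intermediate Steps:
Z(z) = -861 (Z(z) = 4 - (702 - 1*(-163)) = 4 - (702 + 163) = 4 - 1*865 = 4 - 865 = -861)
C(1084) - Z(2114) = 1084 - 1*(-861) = 1084 + 861 = 1945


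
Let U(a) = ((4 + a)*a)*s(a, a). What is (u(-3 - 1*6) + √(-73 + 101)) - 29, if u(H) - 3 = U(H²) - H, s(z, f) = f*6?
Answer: 3346093 + 2*√7 ≈ 3.3461e+6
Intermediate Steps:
s(z, f) = 6*f
U(a) = 6*a²*(4 + a) (U(a) = ((4 + a)*a)*(6*a) = (a*(4 + a))*(6*a) = 6*a²*(4 + a))
u(H) = 3 - H + 6*H⁴*(4 + H²) (u(H) = 3 + (6*(H²)²*(4 + H²) - H) = 3 + (6*H⁴*(4 + H²) - H) = 3 + (-H + 6*H⁴*(4 + H²)) = 3 - H + 6*H⁴*(4 + H²))
(u(-3 - 1*6) + √(-73 + 101)) - 29 = ((3 - (-3 - 1*6) + 6*(-3 - 1*6)⁴*(4 + (-3 - 1*6)²)) + √(-73 + 101)) - 29 = ((3 - (-3 - 6) + 6*(-3 - 6)⁴*(4 + (-3 - 6)²)) + √28) - 29 = ((3 - 1*(-9) + 6*(-9)⁴*(4 + (-9)²)) + 2*√7) - 29 = ((3 + 9 + 6*6561*(4 + 81)) + 2*√7) - 29 = ((3 + 9 + 6*6561*85) + 2*√7) - 29 = ((3 + 9 + 3346110) + 2*√7) - 29 = (3346122 + 2*√7) - 29 = 3346093 + 2*√7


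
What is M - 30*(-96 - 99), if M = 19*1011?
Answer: 25059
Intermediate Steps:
M = 19209
M - 30*(-96 - 99) = 19209 - 30*(-96 - 99) = 19209 - 30*(-195) = 19209 - 1*(-5850) = 19209 + 5850 = 25059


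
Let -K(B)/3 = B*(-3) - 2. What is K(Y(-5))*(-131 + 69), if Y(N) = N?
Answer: 2418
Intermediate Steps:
K(B) = 6 + 9*B (K(B) = -3*(B*(-3) - 2) = -3*(-3*B - 2) = -3*(-2 - 3*B) = 6 + 9*B)
K(Y(-5))*(-131 + 69) = (6 + 9*(-5))*(-131 + 69) = (6 - 45)*(-62) = -39*(-62) = 2418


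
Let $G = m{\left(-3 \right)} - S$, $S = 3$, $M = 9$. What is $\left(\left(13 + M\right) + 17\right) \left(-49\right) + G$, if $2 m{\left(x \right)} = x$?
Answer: $- \frac{3831}{2} \approx -1915.5$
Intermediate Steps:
$m{\left(x \right)} = \frac{x}{2}$
$G = - \frac{9}{2}$ ($G = \frac{1}{2} \left(-3\right) - 3 = - \frac{3}{2} - 3 = - \frac{9}{2} \approx -4.5$)
$\left(\left(13 + M\right) + 17\right) \left(-49\right) + G = \left(\left(13 + 9\right) + 17\right) \left(-49\right) - \frac{9}{2} = \left(22 + 17\right) \left(-49\right) - \frac{9}{2} = 39 \left(-49\right) - \frac{9}{2} = -1911 - \frac{9}{2} = - \frac{3831}{2}$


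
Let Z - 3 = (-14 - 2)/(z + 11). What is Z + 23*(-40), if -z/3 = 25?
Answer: -3667/4 ≈ -916.75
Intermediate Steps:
z = -75 (z = -3*25 = -75)
Z = 13/4 (Z = 3 + (-14 - 2)/(-75 + 11) = 3 - 16/(-64) = 3 - 16*(-1/64) = 3 + 1/4 = 13/4 ≈ 3.2500)
Z + 23*(-40) = 13/4 + 23*(-40) = 13/4 - 920 = -3667/4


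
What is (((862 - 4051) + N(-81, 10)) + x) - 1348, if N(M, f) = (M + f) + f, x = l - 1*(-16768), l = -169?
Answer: 12001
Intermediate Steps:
x = 16599 (x = -169 - 1*(-16768) = -169 + 16768 = 16599)
N(M, f) = M + 2*f
(((862 - 4051) + N(-81, 10)) + x) - 1348 = (((862 - 4051) + (-81 + 2*10)) + 16599) - 1348 = ((-3189 + (-81 + 20)) + 16599) - 1348 = ((-3189 - 61) + 16599) - 1348 = (-3250 + 16599) - 1348 = 13349 - 1348 = 12001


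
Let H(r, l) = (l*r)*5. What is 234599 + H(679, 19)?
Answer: 299104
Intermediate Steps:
H(r, l) = 5*l*r
234599 + H(679, 19) = 234599 + 5*19*679 = 234599 + 64505 = 299104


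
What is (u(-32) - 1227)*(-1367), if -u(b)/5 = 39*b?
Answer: -6852771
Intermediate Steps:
u(b) = -195*b
(u(-32) - 1227)*(-1367) = (-195*(-32) - 1227)*(-1367) = (6240 - 1227)*(-1367) = 5013*(-1367) = -6852771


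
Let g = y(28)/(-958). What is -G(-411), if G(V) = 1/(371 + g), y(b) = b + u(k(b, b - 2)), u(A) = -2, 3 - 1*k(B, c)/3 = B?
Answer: -479/177696 ≈ -0.0026956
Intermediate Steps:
k(B, c) = 9 - 3*B
y(b) = -2 + b (y(b) = b - 2 = -2 + b)
g = -13/479 (g = (-2 + 28)/(-958) = 26*(-1/958) = -13/479 ≈ -0.027140)
G(V) = 479/177696 (G(V) = 1/(371 - 13/479) = 1/(177696/479) = 479/177696)
-G(-411) = -1*479/177696 = -479/177696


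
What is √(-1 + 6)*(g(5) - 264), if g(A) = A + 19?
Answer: -240*√5 ≈ -536.66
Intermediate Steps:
g(A) = 19 + A
√(-1 + 6)*(g(5) - 264) = √(-1 + 6)*((19 + 5) - 264) = √5*(24 - 264) = √5*(-240) = -240*√5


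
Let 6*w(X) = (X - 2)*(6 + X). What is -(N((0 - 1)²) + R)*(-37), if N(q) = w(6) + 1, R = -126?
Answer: -4329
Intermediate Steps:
w(X) = (-2 + X)*(6 + X)/6 (w(X) = ((X - 2)*(6 + X))/6 = ((-2 + X)*(6 + X))/6 = (-2 + X)*(6 + X)/6)
N(q) = 9 (N(q) = (-2 + (⅙)*6² + (⅔)*6) + 1 = (-2 + (⅙)*36 + 4) + 1 = (-2 + 6 + 4) + 1 = 8 + 1 = 9)
-(N((0 - 1)²) + R)*(-37) = -(9 - 126)*(-37) = -(-117)*(-37) = -1*4329 = -4329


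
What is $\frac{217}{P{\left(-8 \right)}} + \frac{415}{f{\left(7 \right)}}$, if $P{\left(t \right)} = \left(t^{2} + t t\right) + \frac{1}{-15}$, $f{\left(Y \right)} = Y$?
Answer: $\frac{819170}{13433} \approx 60.982$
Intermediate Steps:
$P{\left(t \right)} = - \frac{1}{15} + 2 t^{2}$ ($P{\left(t \right)} = \left(t^{2} + t^{2}\right) - \frac{1}{15} = 2 t^{2} - \frac{1}{15} = - \frac{1}{15} + 2 t^{2}$)
$\frac{217}{P{\left(-8 \right)}} + \frac{415}{f{\left(7 \right)}} = \frac{217}{- \frac{1}{15} + 2 \left(-8\right)^{2}} + \frac{415}{7} = \frac{217}{- \frac{1}{15} + 2 \cdot 64} + 415 \cdot \frac{1}{7} = \frac{217}{- \frac{1}{15} + 128} + \frac{415}{7} = \frac{217}{\frac{1919}{15}} + \frac{415}{7} = 217 \cdot \frac{15}{1919} + \frac{415}{7} = \frac{3255}{1919} + \frac{415}{7} = \frac{819170}{13433}$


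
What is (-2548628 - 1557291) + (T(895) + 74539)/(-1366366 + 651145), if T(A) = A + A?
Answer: -326293285492/79469 ≈ -4.1059e+6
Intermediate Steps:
T(A) = 2*A
(-2548628 - 1557291) + (T(895) + 74539)/(-1366366 + 651145) = (-2548628 - 1557291) + (2*895 + 74539)/(-1366366 + 651145) = -4105919 + (1790 + 74539)/(-715221) = -4105919 + 76329*(-1/715221) = -4105919 - 8481/79469 = -326293285492/79469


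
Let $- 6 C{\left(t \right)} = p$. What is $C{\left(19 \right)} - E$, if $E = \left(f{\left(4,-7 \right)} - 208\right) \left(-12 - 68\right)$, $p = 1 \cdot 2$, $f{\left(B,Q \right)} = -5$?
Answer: $- \frac{51121}{3} \approx -17040.0$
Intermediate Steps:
$p = 2$
$C{\left(t \right)} = - \frac{1}{3}$ ($C{\left(t \right)} = \left(- \frac{1}{6}\right) 2 = - \frac{1}{3}$)
$E = 17040$ ($E = \left(-5 - 208\right) \left(-12 - 68\right) = \left(-213\right) \left(-80\right) = 17040$)
$C{\left(19 \right)} - E = - \frac{1}{3} - 17040 = - \frac{51121}{3}$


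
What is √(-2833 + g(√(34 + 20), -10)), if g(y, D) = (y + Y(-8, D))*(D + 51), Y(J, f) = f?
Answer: √(-3243 + 123*√6) ≈ 54.238*I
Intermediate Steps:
g(y, D) = (51 + D)*(D + y) (g(y, D) = (y + D)*(D + 51) = (D + y)*(51 + D) = (51 + D)*(D + y))
√(-2833 + g(√(34 + 20), -10)) = √(-2833 + ((-10)² + 51*(-10) + 51*√(34 + 20) - 10*√(34 + 20))) = √(-2833 + (100 - 510 + 51*√54 - 30*√6)) = √(-2833 + (100 - 510 + 51*(3*√6) - 30*√6)) = √(-2833 + (100 - 510 + 153*√6 - 30*√6)) = √(-2833 + (-410 + 123*√6)) = √(-3243 + 123*√6)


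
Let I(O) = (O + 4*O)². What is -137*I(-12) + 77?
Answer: -493123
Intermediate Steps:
I(O) = 25*O² (I(O) = (5*O)² = 25*O²)
-137*I(-12) + 77 = -3425*(-12)² + 77 = -3425*144 + 77 = -137*3600 + 77 = -493200 + 77 = -493123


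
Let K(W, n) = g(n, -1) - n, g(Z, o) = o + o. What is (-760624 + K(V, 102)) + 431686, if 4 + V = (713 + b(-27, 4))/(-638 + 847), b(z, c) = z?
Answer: -329042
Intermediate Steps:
g(Z, o) = 2*o
V = -150/209 (V = -4 + (713 - 27)/(-638 + 847) = -4 + 686/209 = -150/209 ≈ -0.71770)
K(W, n) = -2 - n (K(W, n) = 2*(-1) - n = -2 - n)
(-760624 + K(V, 102)) + 431686 = (-760624 + (-2 - 1*102)) + 431686 = (-760624 + (-2 - 102)) + 431686 = (-760624 - 104) + 431686 = -760728 + 431686 = -329042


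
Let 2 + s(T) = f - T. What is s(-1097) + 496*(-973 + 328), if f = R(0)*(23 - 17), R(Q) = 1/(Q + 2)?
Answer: -318822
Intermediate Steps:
R(Q) = 1/(2 + Q)
f = 3 (f = (23 - 17)/(2 + 0) = 6/2 = (1/2)*6 = 3)
s(T) = 1 - T (s(T) = -2 + (3 - T) = 1 - T)
s(-1097) + 496*(-973 + 328) = (1 - 1*(-1097)) + 496*(-973 + 328) = (1 + 1097) + 496*(-645) = 1098 - 319920 = -318822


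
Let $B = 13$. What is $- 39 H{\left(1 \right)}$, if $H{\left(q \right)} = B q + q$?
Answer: $-546$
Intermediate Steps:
$H{\left(q \right)} = 14 q$ ($H{\left(q \right)} = 13 q + q = 14 q$)
$- 39 H{\left(1 \right)} = - 39 \cdot 14 \cdot 1 = \left(-39\right) 14 = -546$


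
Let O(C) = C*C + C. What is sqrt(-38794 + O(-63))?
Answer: 14*I*sqrt(178) ≈ 186.78*I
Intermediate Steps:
O(C) = C + C**2 (O(C) = C**2 + C = C + C**2)
sqrt(-38794 + O(-63)) = sqrt(-38794 - 63*(1 - 63)) = sqrt(-38794 - 63*(-62)) = sqrt(-38794 + 3906) = sqrt(-34888) = 14*I*sqrt(178)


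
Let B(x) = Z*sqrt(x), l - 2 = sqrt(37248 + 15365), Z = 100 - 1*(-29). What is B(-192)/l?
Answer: -2064*I*sqrt(3)/52609 + 1032*I*sqrt(157839)/52609 ≈ 7.7254*I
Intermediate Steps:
Z = 129 (Z = 100 + 29 = 129)
l = 2 + sqrt(52613) (l = 2 + sqrt(37248 + 15365) = 2 + sqrt(52613) ≈ 231.38)
B(x) = 129*sqrt(x)
B(-192)/l = (129*sqrt(-192))/(2 + sqrt(52613)) = (129*(8*I*sqrt(3)))/(2 + sqrt(52613)) = (1032*I*sqrt(3))/(2 + sqrt(52613)) = 1032*I*sqrt(3)/(2 + sqrt(52613))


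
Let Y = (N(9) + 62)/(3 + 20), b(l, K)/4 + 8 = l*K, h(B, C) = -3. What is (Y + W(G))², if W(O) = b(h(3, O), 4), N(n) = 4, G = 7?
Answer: 3147076/529 ≈ 5949.1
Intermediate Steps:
b(l, K) = -32 + 4*K*l (b(l, K) = -32 + 4*(l*K) = -32 + 4*(K*l) = -32 + 4*K*l)
W(O) = -80 (W(O) = -32 + 4*4*(-3) = -32 - 48 = -80)
Y = 66/23 (Y = (4 + 62)/(3 + 20) = 66/23 ≈ 2.8696)
(Y + W(G))² = (66/23 - 80)² = (-1774/23)² = 3147076/529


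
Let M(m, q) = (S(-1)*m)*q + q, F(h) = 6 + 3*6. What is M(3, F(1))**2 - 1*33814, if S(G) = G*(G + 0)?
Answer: -24598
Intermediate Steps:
S(G) = G**2 (S(G) = G*G = G**2)
F(h) = 24 (F(h) = 6 + 18 = 24)
M(m, q) = q + m*q (M(m, q) = ((-1)**2*m)*q + q = (1*m)*q + q = m*q + q = q + m*q)
M(3, F(1))**2 - 1*33814 = (24*(1 + 3))**2 - 1*33814 = (24*4)**2 - 33814 = 96**2 - 33814 = 9216 - 33814 = -24598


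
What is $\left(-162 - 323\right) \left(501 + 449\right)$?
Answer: $-460750$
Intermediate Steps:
$\left(-162 - 323\right) \left(501 + 449\right) = \left(-485\right) 950 = -460750$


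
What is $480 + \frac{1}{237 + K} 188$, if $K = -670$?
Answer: $\frac{207652}{433} \approx 479.57$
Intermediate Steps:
$480 + \frac{1}{237 + K} 188 = 480 + \frac{1}{237 - 670} \cdot 188 = 480 + \frac{1}{-433} \cdot 188 = 480 - \frac{188}{433} = \frac{207652}{433}$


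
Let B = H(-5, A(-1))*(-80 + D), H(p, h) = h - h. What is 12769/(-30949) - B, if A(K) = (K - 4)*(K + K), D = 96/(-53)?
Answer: -12769/30949 ≈ -0.41258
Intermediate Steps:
D = -96/53 (D = 96*(-1/53) = -96/53 ≈ -1.8113)
A(K) = 2*K*(-4 + K) (A(K) = (-4 + K)*(2*K) = 2*K*(-4 + K))
H(p, h) = 0
B = 0 (B = 0*(-80 - 96/53) = 0*(-4336/53) = 0)
12769/(-30949) - B = 12769/(-30949) - 1*0 = 12769*(-1/30949) + 0 = -12769/30949 + 0 = -12769/30949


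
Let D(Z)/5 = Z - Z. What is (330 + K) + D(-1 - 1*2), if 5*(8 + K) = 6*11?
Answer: 1676/5 ≈ 335.20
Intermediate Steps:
K = 26/5 (K = -8 + (6*11)/5 = -8 + (⅕)*66 = -8 + 66/5 = 26/5 ≈ 5.2000)
D(Z) = 0 (D(Z) = 5*(Z - Z) = 5*0 = 0)
(330 + K) + D(-1 - 1*2) = (330 + 26/5) + 0 = 1676/5 + 0 = 1676/5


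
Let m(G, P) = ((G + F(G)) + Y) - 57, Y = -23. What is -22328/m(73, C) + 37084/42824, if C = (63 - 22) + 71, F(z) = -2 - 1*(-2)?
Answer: 239108465/74942 ≈ 3190.6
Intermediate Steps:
F(z) = 0 (F(z) = -2 + 2 = 0)
C = 112 (C = 41 + 71 = 112)
m(G, P) = -80 + G (m(G, P) = ((G + 0) - 23) - 57 = (G - 23) - 57 = (-23 + G) - 57 = -80 + G)
-22328/m(73, C) + 37084/42824 = -22328/(-80 + 73) + 37084/42824 = -22328/(-7) + 37084*(1/42824) = -22328*(-⅐) + 9271/10706 = 22328/7 + 9271/10706 = 239108465/74942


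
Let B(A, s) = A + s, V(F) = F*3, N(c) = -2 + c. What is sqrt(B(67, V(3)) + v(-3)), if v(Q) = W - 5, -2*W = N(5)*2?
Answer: 2*sqrt(17) ≈ 8.2462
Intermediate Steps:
W = -3 (W = -(-2 + 5)*2/2 = -3*2/2 = -1/2*6 = -3)
V(F) = 3*F
v(Q) = -8 (v(Q) = -3 - 5 = -8)
sqrt(B(67, V(3)) + v(-3)) = sqrt((67 + 3*3) - 8) = sqrt((67 + 9) - 8) = sqrt(76 - 8) = sqrt(68) = 2*sqrt(17)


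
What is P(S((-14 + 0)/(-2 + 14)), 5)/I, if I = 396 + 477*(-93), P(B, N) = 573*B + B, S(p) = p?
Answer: 2009/131895 ≈ 0.015232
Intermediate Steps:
P(B, N) = 574*B
I = -43965 (I = 396 - 44361 = -43965)
P(S((-14 + 0)/(-2 + 14)), 5)/I = (574*((-14 + 0)/(-2 + 14)))/(-43965) = (574*(-14/12))*(-1/43965) = (574*(-14*1/12))*(-1/43965) = (574*(-7/6))*(-1/43965) = -2009/3*(-1/43965) = 2009/131895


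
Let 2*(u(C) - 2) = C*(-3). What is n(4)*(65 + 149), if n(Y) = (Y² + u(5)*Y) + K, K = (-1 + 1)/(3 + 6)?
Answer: -1284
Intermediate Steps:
K = 0 (K = 0/9 = 0*(⅑) = 0)
u(C) = 2 - 3*C/2 (u(C) = 2 + (C*(-3))/2 = 2 + (-3*C)/2 = 2 - 3*C/2)
n(Y) = Y² - 11*Y/2 (n(Y) = (Y² + (2 - 3/2*5)*Y) + 0 = (Y² + (2 - 15/2)*Y) + 0 = (Y² - 11*Y/2) + 0 = Y² - 11*Y/2)
n(4)*(65 + 149) = ((½)*4*(-11 + 2*4))*(65 + 149) = ((½)*4*(-11 + 8))*214 = ((½)*4*(-3))*214 = -6*214 = -1284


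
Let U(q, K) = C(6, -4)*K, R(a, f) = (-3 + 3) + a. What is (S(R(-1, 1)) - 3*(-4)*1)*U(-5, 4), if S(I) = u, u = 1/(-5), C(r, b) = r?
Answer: 1416/5 ≈ 283.20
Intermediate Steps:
u = -1/5 ≈ -0.20000
R(a, f) = a (R(a, f) = 0 + a = a)
S(I) = -1/5
U(q, K) = 6*K
(S(R(-1, 1)) - 3*(-4)*1)*U(-5, 4) = (-1/5 - 3*(-4)*1)*(6*4) = (-1/5 + 12*1)*24 = (-1/5 + 12)*24 = (59/5)*24 = 1416/5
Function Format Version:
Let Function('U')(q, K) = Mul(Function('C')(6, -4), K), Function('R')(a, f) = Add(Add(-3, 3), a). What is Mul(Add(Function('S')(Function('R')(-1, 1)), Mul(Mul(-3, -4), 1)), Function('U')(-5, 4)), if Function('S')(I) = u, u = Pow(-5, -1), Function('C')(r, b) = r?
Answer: Rational(1416, 5) ≈ 283.20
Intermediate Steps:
u = Rational(-1, 5) ≈ -0.20000
Function('R')(a, f) = a (Function('R')(a, f) = Add(0, a) = a)
Function('S')(I) = Rational(-1, 5)
Function('U')(q, K) = Mul(6, K)
Mul(Add(Function('S')(Function('R')(-1, 1)), Mul(Mul(-3, -4), 1)), Function('U')(-5, 4)) = Mul(Add(Rational(-1, 5), Mul(Mul(-3, -4), 1)), Mul(6, 4)) = Mul(Add(Rational(-1, 5), Mul(12, 1)), 24) = Mul(Add(Rational(-1, 5), 12), 24) = Mul(Rational(59, 5), 24) = Rational(1416, 5)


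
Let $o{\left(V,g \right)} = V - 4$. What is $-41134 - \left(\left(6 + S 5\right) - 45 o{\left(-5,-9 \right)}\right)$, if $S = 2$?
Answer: $-41555$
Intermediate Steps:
$o{\left(V,g \right)} = -4 + V$
$-41134 - \left(\left(6 + S 5\right) - 45 o{\left(-5,-9 \right)}\right) = -41134 - \left(\left(6 + 2 \cdot 5\right) - 45 \left(-4 - 5\right)\right) = -41134 - \left(\left(6 + 10\right) - -405\right) = -41134 - \left(16 + 405\right) = -41134 - 421 = -41555$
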